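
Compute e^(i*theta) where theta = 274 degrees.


cos(274°) = 0.0698
sin(274°) = -0.9976

e^(i*274°) = 0.0698 - 0.9976i


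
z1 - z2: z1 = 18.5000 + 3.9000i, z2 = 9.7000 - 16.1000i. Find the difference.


Real: 18.5 - 9.7 = 8.8
Imag: 3.9 + 16.1 = 20

8.8000 + 20.0000i


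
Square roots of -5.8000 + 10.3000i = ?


|z| = sqrt(33.64+106.09) = 11.8207
sqrt((|z|+a)/2) = sqrt((11.8207+(-5.8))/2) = sqrt(3.0104) = 1.7350
sqrt((|z|-a)/2) = sqrt((11.8207-(-5.8))/2) = sqrt(8.8104) = 2.9682

±(1.7350 + 2.9682i) i.e. 1.7350 + 2.9682i and -1.7350 - 2.9682i


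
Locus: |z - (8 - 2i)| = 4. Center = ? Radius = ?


|z - z0| = r is a circle with center z0 and radius r.
Center = (8, -2), radius = 4

Circle with center (8, -2) and radius 4


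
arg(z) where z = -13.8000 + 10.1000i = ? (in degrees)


Re = -13.8, Im = 10.1
arg = atan2(10.1, -13.8) = 143.8002 degrees

arg(z) = 143.8002 degrees


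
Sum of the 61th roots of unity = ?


The sum of all 61th roots of unity is 0.
Geometric series: (1 - w^61)/(1 - w) = (1-1)/(1-w) = 0 since w^61 = 1, w ≠ 1.
Alternatively: coefficient of z^60 in z^61 - 1 is 0.

0


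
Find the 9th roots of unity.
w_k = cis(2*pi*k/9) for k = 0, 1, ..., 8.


The 9th roots of unity are cis(360k/9°) for k=0..8
Angle step = 360/9 = 40°
Primitive root: cis(40°)
Primitive root = 0.7660 + 0.6428i

9 roots at angles: 0°, 40°, 80°, 120°, 160°, 200°, 240°, 280°, 320°


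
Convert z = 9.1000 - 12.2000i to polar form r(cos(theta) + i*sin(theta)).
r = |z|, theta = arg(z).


r = sqrt(82.81+148.84) = sqrt(231.65) = 15.2201
theta = atan2(-12.2, 9.1) = -53.2807 degrees

r = 15.2201, theta = -53.2807 degrees


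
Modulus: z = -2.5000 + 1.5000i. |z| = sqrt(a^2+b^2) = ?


|z| = sqrt((-2.5)^2 + 1.5^2) = sqrt(6.25 + 2.25) = sqrt(8.5) = 2.9155

|z| = 2.9155


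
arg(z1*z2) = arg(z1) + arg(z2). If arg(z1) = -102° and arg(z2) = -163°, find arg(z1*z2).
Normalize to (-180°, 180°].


arg(z1*z2) = -102° - 163° = -265°
Normalized to (-180°, 180°]: 95°

95°


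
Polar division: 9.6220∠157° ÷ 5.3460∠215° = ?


r = 9.6220 / 5.3460 = 1.7999
theta = 157° - 215° = -58° = 302° (mod 360)

1.7999 cis(302°)


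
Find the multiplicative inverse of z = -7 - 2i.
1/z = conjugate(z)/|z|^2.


|z|^2 = 49+4 = 53
1/z = (-7 + 2i)/53

1/z = -0.1321 + 0.0377i


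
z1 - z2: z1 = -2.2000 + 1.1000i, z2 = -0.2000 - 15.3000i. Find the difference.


Real: -2.2 + 0.2 = -2
Imag: 1.1 + 15.3 = 16.4

-2.0000 + 16.4000i


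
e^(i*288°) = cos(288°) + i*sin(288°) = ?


cos(288°) = 0.3090
sin(288°) = -0.9511

e^(i*288°) = 0.3090 - 0.9511i


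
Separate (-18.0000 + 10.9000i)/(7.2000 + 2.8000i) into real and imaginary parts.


Multiply by conjugate: (-18.0000 + 10.9000i)(7.2000 - 2.8000i) / (7.2^2 + 2.8^2)
Numerator real = -18*7.2 + 10.9*2.8 = -99.08
Numerator imag = 10.9*7.2 - (-18)*2.8 = 128.88
Denominator = 59.68
Re(z) = -99.08/59.68 = -1.6602
Im(z) = 128.88/59.68 = 2.1595

Re(z) = -1.6602, Im(z) = 2.1595


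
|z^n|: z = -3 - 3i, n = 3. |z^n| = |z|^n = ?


|z| = sqrt(9+9) = sqrt(18) = 4.2426
|z^3| = |z|^3 = (sqrt(18))^3 = 18*sqrt(18)

|z^3| = 18*sqrt(18) ≈ 76.3675


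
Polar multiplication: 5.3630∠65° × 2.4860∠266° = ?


r = 5.3630 * 2.4860 = 13.3324
theta = 65° + 266° = 331° = 331° (mod 360)

13.3324 cis(331°)


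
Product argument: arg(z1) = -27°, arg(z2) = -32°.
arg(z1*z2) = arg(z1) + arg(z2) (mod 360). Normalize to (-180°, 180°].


arg(z1*z2) = -27° - 32° = -59°
Normalized to (-180°, 180°]: -59°

-59°


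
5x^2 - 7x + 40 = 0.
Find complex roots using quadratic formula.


disc = (-7)^2 - 4*5*40 = 49 - 800 = -751
sqrt(|disc|) = sqrt(751) = 27.4044
Real part = 7/(2*5) = 0.7000
Imag part = 27.4044/(2*5) = 2.7404

0.7000 ± 2.7404i


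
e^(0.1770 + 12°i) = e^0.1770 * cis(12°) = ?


e^0.1770 = 1.1936
cos(12°) = 0.9781
sin(12°) = 0.20791
Real = 1.1936*0.9781 = 1.1675
Imag = 1.1936*0.20791 = 0.2482

1.1675 + 0.2482i


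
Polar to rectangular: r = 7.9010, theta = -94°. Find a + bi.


a = 7.9010*cos(-94°) = 7.9010*(-0.069756) = -0.5511
b = 7.9010*sin(-94°) = 7.9010*(-0.997564) = -7.8818

-0.5511 - 7.8818i


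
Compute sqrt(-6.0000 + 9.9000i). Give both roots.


|z| = sqrt(36+98.01) = 11.5763
sqrt((|z|+a)/2) = sqrt((11.5763+(-6))/2) = sqrt(2.7881) = 1.6698
sqrt((|z|-a)/2) = sqrt((11.5763-(-6))/2) = sqrt(8.7881) = 2.9645

±(1.6698 + 2.9645i) i.e. 1.6698 + 2.9645i and -1.6698 - 2.9645i


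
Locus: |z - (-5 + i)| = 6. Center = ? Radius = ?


|z - z0| = r is a circle with center z0 and radius r.
Center = (-5, 1), radius = 6

Circle with center (-5, 1) and radius 6


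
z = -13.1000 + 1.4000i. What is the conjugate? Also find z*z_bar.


z_bar = -13.1000 - 1.4000i
z*z_bar = (-13.1)^2 + 1.4^2 = 171.61 + 1.96 = 173.57

z_bar = -13.1000 - 1.4000i, z*z_bar = 173.57


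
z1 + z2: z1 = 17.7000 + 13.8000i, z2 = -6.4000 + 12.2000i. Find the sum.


Real: 17.7 - 6.4 = 11.3
Imag: 13.8 + 12.2 = 26

11.3000 + 26.0000i


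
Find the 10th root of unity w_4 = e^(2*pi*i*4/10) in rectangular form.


Angle = 360*4/10 = 144°
a = cos(144°) = -0.8090
b = sin(144°) = 0.5878

-0.8090 + 0.5878i


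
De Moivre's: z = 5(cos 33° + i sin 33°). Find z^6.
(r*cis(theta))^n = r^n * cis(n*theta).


r^6 = 5^6 = 15625
n*theta = 6*33° = 198° = 198° (mod 360)
a = 15625*cos(198°) = -14860.2581
b = 15625*sin(198°) = -4828.3905

15625 cis(198°) = -14860.2581 - 4828.3905i


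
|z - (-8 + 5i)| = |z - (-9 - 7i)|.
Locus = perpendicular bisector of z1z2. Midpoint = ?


Equal distances means the locus is the perpendicular bisector of z1 and z2.
Midpoint = ((-8+(-9))/2, (5+(-7))/2) = (-8.5000, -1.0000)

Perpendicular bisector through (-8.5000, -1.0000)


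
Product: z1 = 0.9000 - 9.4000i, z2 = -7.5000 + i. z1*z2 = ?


Real = 0.9*(-7.5) - (-9.4)*1 = -6.75 - (-9.4) = 2.65
Imag = 0.9*1 - (7.5)*(-9.4) = 0.9 + 70.5 = 71.4

2.6500 + 71.4000i


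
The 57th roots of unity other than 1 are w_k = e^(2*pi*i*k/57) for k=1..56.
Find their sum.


With w = e^(2*pi*i/57), all 57 of the 57th roots of unity w^0 = 1, w, ..., w^(56) sum to 0: 1 + w + ... + w^(56) = (1 - w^57)/(1 - w) = 0 since w^57 = 1, w ≠ 1.
Removing the root 1: w + w^2 + ... + w^(56) = 0 - 1 = -1

Sum = -1


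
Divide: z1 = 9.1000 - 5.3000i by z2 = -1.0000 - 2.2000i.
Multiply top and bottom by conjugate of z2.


Conjugate of z2 = -1.0000 + 2.2000i
Numerator: (9.1000 - 5.3000i)(-1.0000 + 2.2000i) = 2.5600 + 25.3200i
Denominator: (-1)^2 + (-2.2)^2 = 5.84
Result = (2.5600 + 25.3200i)/5.84

0.4384 + 4.3356i


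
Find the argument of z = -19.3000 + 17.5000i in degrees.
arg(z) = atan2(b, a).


Re = -19.3, Im = 17.5
arg = atan2(17.5, -19.3) = 137.8003 degrees

arg(z) = 137.8003 degrees


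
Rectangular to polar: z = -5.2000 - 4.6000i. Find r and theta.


r = sqrt(27.04+21.16) = sqrt(48.2) = 6.9426
theta = atan2(-4.6, -5.2) = -138.5035 degrees

r = 6.9426, theta = -138.5035 degrees


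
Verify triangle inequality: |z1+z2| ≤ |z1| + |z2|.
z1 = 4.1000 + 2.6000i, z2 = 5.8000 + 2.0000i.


|z1| = sqrt(4.1^2 + 2.6^2) = sqrt(23.57) = 4.8549
|z2| = sqrt(5.8^2 + 2^2) = sqrt(37.64) = 6.1351
z1+z2 = 9.9000 + 4.6000i
|z1+z2| = sqrt(119.17) = 10.9165
|z1|+|z2| = 4.8549 + 6.1351 = 10.9900

|z1+z2| = 10.9165 ≤ |z1|+|z2| = 10.9900 (verified)


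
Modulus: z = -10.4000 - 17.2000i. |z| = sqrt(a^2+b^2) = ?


|z| = sqrt((-10.4)^2 + (-17.2)^2) = sqrt(108.16 + 295.84) = sqrt(404) = 20.0998

|z| = 20.0998


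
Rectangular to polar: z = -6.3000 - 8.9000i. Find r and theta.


r = sqrt(39.69+79.21) = sqrt(118.9) = 10.9041
theta = atan2(-8.9, -6.3) = -125.2933 degrees

r = 10.9041, theta = -125.2933 degrees


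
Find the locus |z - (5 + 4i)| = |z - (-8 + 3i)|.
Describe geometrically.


Equal distances means the locus is the perpendicular bisector of z1 and z2.
Midpoint = ((5+(-8))/2, (4+3)/2) = (-1.5000, 3.5000)

Perpendicular bisector through (-1.5000, 3.5000)


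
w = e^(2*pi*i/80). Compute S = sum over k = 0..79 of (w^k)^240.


The roots are w_k = w^k with w = e^(2*pi*i/80), and (w^k)^240 = (w^240)^k.
So S = 1 + u + u^2 + ... + u^(79) with u = w^240.
240 = 3*80 + 0, so 240 is a multiple of 80 and u = (w^80)^3 = 1.
Every one of the 80 terms equals 1: S = 80

S = 80


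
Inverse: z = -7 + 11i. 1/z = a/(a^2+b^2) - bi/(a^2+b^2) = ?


|z|^2 = 49+121 = 170
1/z = (-7 - 11i)/170

1/z = -0.0412 - 0.0647i


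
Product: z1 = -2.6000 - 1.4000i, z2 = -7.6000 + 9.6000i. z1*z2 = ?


Real = -2.6*(-7.6) - (-1.4)*9.6 = 19.76 - (-13.44) = 33.2
Imag = -2.6*9.6 - (7.6)*(-1.4) = -24.96 + 10.64 = -14.32

33.2000 - 14.3200i


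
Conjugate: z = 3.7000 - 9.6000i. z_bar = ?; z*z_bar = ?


z_bar = 3.7000 + 9.6000i
z*z_bar = 3.7^2 + (-9.6)^2 = 13.69 + 92.16 = 105.85

z_bar = 3.7000 + 9.6000i, z*z_bar = 105.85


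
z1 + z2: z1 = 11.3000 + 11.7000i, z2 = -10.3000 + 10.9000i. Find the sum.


Real: 11.3 - 10.3 = 1
Imag: 11.7 + 10.9 = 22.6

1.0000 + 22.6000i


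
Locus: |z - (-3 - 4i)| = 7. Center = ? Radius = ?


|z - z0| = r is a circle with center z0 and radius r.
Center = (-3, -4), radius = 7

Circle with center (-3, -4) and radius 7


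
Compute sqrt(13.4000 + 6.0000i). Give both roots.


|z| = sqrt(179.56+36) = 14.6820
sqrt((|z|+a)/2) = sqrt((14.6820+13.4)/2) = sqrt(14.0410) = 3.7471
sqrt((|z|-a)/2) = sqrt((14.6820-13.4)/2) = sqrt(0.6410) = 0.8006

±(3.7471 + 0.8006i) i.e. 3.7471 + 0.8006i and -3.7471 - 0.8006i


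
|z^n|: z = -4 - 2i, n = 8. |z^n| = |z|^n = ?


|z| = sqrt(16+4) = sqrt(20) = 4.4721
|z^8| = |z|^8 = (sqrt(20))^8 = 20^4 = 160000

|z^8| = 160000


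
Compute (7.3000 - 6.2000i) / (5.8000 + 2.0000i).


Conjugate of z2 = 5.8000 - 2.0000i
Numerator: (7.3000 - 6.2000i)(5.8000 - 2.0000i) = 29.9400 - 50.5600i
Denominator: 5.8^2 + 2^2 = 37.64
Result = (29.9400 - 50.5600i)/37.64

0.7954 - 1.3433i


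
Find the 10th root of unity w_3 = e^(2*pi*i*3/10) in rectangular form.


Angle = 360*3/10 = 108°
a = cos(108°) = -0.3090
b = sin(108°) = 0.9511

-0.3090 + 0.9511i


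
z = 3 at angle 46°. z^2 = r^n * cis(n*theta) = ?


r^2 = 3^2 = 9
n*theta = 2*46° = 92° = 92° (mod 360)
a = 9*cos(92°) = -0.3141
b = 9*sin(92°) = 8.9945

9 cis(92°) = -0.3141 + 8.9945i


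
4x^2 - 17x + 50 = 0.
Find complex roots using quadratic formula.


disc = (-17)^2 - 4*4*50 = 289 - 800 = -511
sqrt(|disc|) = sqrt(511) = 22.6053
Real part = 17/(2*4) = 2.1250
Imag part = 22.6053/(2*4) = 2.8257

2.1250 ± 2.8257i


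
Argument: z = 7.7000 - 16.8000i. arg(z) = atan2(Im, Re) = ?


Re = 7.7, Im = -16.8
arg = atan2(-16.8, 7.7) = -65.3764 degrees

arg(z) = -65.3764 degrees


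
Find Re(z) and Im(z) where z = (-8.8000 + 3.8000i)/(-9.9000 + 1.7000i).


Multiply by conjugate: (-8.8000 + 3.8000i)(-9.9000 - 1.7000i) / ((-9.9)^2 + 1.7^2)
Numerator real = -8.8*(-9.9) + 3.8*1.7 = 93.58
Numerator imag = 3.8*(-9.9) - (-8.8)*1.7 = -22.66
Denominator = 100.9
Re(z) = 93.58/100.9 = 0.9275
Im(z) = -22.66/100.9 = -0.2246

Re(z) = 0.9275, Im(z) = -0.2246


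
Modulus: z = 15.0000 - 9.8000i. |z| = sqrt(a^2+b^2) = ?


|z| = sqrt(15^2 + (-9.8)^2) = sqrt(225 + 96.04) = sqrt(321.04) = 17.9176

|z| = 17.9176


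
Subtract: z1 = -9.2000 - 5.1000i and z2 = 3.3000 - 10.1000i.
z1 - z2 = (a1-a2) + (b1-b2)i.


Real: -9.2 - 3.3 = -12.5
Imag: -5.1 + 10.1 = 5

-12.5000 + 5.0000i


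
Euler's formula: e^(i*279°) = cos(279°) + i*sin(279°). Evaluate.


cos(279°) = 0.1564
sin(279°) = -0.9877

e^(i*279°) = 0.1564 - 0.9877i


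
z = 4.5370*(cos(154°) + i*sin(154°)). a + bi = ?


a = 4.5370*cos(154°) = 4.5370*(-0.89879) = -4.0778
b = 4.5370*sin(154°) = 4.5370*0.43837 = 1.9889

-4.0778 + 1.9889i


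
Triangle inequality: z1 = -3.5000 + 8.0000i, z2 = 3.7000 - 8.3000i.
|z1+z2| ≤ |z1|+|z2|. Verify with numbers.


|z1| = sqrt((-3.5)^2 + 8^2) = sqrt(76.25) = 8.7321
|z2| = sqrt(3.7^2 + (-8.3)^2) = sqrt(82.58) = 9.0874
z1+z2 = 0.2000 - 0.3000i
|z1+z2| = sqrt(0.13) = 0.3606
|z1|+|z2| = 8.7321 + 9.0874 = 17.8195

|z1+z2| = 0.3606 ≤ |z1|+|z2| = 17.8195 (verified)


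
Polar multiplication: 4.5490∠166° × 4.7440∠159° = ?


r = 4.5490 * 4.7440 = 21.5805
theta = 166° + 159° = 325° = 325° (mod 360)

21.5805 cis(325°)


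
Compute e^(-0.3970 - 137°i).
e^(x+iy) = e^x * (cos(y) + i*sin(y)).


e^-0.3970 = 0.6723
cos(-137°) = -0.7314
sin(-137°) = -0.682
Real = 0.6723*(-0.7314) = -0.4917
Imag = 0.6723*(-0.682) = -0.4585

-0.4917 - 0.4585i


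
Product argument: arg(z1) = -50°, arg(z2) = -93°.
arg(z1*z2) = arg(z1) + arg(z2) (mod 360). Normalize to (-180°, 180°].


arg(z1*z2) = -50° - 93° = -143°
Normalized to (-180°, 180°]: -143°

-143°


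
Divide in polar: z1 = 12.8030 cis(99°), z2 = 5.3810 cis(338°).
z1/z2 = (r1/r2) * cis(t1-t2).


r = 12.8030 / 5.3810 = 2.3793
theta = 99° - 338° = -239° = 121° (mod 360)

2.3793 cis(121°)


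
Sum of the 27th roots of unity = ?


The sum of all 27th roots of unity is 0.
Geometric series: (1 - w^27)/(1 - w) = (1-1)/(1-w) = 0 since w^27 = 1, w ≠ 1.
Alternatively: coefficient of z^26 in z^27 - 1 is 0.

0


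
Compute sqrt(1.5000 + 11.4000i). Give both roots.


|z| = sqrt(2.25+129.96) = 11.4983
sqrt((|z|+a)/2) = sqrt((11.4983+1.5)/2) = sqrt(6.4991) = 2.5493
sqrt((|z|-a)/2) = sqrt((11.4983-1.5)/2) = sqrt(4.9991) = 2.2359

±(2.5493 + 2.2359i) i.e. 2.5493 + 2.2359i and -2.5493 - 2.2359i


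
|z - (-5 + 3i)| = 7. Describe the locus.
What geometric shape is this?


|z - z0| = r is a circle with center z0 and radius r.
Center = (-5, 3), radius = 7

Circle with center (-5, 3) and radius 7


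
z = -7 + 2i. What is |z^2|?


|z| = sqrt(49+4) = sqrt(53) = 7.2801
|z^2| = |z|^2 = (sqrt(53))^2 = 53

|z^2| = 53


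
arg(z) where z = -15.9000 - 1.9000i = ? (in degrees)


Re = -15.9, Im = -1.9
arg = atan2(-1.9, -15.9) = -173.1856 degrees

arg(z) = -173.1856 degrees


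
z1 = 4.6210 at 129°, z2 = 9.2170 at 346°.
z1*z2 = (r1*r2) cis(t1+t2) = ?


r = 4.6210 * 9.2170 = 42.5918
theta = 129° + 346° = 475° = 115° (mod 360)

42.5918 cis(115°)


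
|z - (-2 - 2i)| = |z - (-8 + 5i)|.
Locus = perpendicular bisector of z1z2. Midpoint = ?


Equal distances means the locus is the perpendicular bisector of z1 and z2.
Midpoint = ((-2+(-8))/2, (-2+5)/2) = (-5.0000, 1.5000)

Perpendicular bisector through (-5.0000, 1.5000)


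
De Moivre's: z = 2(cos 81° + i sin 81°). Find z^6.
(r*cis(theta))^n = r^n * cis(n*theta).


r^6 = 2^6 = 64
n*theta = 6*81° = 486° = 126° (mod 360)
a = 64*cos(126°) = -37.6183
b = 64*sin(126°) = 51.7771

64 cis(126°) = -37.6183 + 51.7771i


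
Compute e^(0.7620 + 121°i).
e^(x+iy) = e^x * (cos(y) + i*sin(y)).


e^0.7620 = 2.14256
cos(121°) = -0.51504
sin(121°) = 0.85717
Real = 2.14256*(-0.51504) = -1.1035
Imag = 2.14256*0.85717 = 1.8365

-1.1035 + 1.8365i


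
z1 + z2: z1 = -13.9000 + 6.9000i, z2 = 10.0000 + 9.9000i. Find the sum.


Real: -13.9 + 10 = -3.9
Imag: 6.9 + 9.9 = 16.8

-3.9000 + 16.8000i


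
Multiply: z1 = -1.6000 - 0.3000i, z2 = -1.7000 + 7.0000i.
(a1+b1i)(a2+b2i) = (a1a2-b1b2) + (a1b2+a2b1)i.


Real = -1.6*(-1.7) - (-0.3)*7 = 2.72 - (-2.1) = 4.82
Imag = -1.6*7 - (1.7)*(-0.3) = -11.2 + 0.51 = -10.69

4.8200 - 10.6900i


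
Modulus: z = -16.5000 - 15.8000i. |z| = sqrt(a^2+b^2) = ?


|z| = sqrt((-16.5)^2 + (-15.8)^2) = sqrt(272.25 + 249.64) = sqrt(521.89) = 22.8449

|z| = 22.8449


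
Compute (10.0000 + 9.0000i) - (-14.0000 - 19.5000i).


Real: 10 + 14 = 24
Imag: 9 + 19.5 = 28.5

24.0000 + 28.5000i


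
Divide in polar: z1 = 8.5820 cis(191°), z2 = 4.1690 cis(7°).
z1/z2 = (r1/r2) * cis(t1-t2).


r = 8.5820 / 4.1690 = 2.0585
theta = 191° - 7° = 184° = 184° (mod 360)

2.0585 cis(184°)


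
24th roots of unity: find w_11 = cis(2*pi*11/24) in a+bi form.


Angle = 360*11/24 = 165°
a = cos(165°) = -0.9659
b = sin(165°) = 0.2588

-0.9659 + 0.2588i


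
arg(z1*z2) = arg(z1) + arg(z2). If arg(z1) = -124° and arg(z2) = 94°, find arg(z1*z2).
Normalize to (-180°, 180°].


arg(z1*z2) = -124° + 94° = -30°
Normalized to (-180°, 180°]: -30°

-30°


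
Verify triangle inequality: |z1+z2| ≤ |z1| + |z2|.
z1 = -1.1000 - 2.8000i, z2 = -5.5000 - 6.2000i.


|z1| = sqrt((-1.1)^2 + (-2.8)^2) = sqrt(9.05) = 3.0083
|z2| = sqrt((-5.5)^2 + (-6.2)^2) = sqrt(68.69) = 8.2879
z1+z2 = -6.6000 - 9.0000i
|z1+z2| = sqrt(124.56) = 11.1606
|z1|+|z2| = 3.0083 + 8.2879 = 11.2962

|z1+z2| = 11.1606 ≤ |z1|+|z2| = 11.2962 (verified)


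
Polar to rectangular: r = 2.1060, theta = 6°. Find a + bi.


a = 2.1060*cos(6°) = 2.1060*0.99452 = 2.0945
b = 2.1060*sin(6°) = 2.1060*0.1045 = 0.2201

2.0945 + 0.2201i


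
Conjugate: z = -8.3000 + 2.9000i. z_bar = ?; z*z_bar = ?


z_bar = -8.3000 - 2.9000i
z*z_bar = (-8.3)^2 + 2.9^2 = 68.89 + 8.41 = 77.3

z_bar = -8.3000 - 2.9000i, z*z_bar = 77.3


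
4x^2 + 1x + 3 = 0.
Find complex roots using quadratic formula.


disc = 1^2 - 4*4*3 = 1 - 48 = -47
sqrt(|disc|) = sqrt(47) = 6.8557
Real part = -1/(2*4) = -0.1250
Imag part = 6.8557/(2*4) = 0.8570

-0.1250 ± 0.8570i


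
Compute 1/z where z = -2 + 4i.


|z|^2 = 4+16 = 20
1/z = (-2 - 4i)/20

1/z = -0.1000 - 0.2000i


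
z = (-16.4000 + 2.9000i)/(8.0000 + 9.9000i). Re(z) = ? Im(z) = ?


Multiply by conjugate: (-16.4000 + 2.9000i)(8.0000 - 9.9000i) / (8^2 + 9.9^2)
Numerator real = -16.4*8 + 2.9*9.9 = -102.49
Numerator imag = 2.9*8 - (-16.4)*9.9 = 185.56
Denominator = 162.01
Re(z) = -102.49/162.01 = -0.6326
Im(z) = 185.56/162.01 = 1.1454

Re(z) = -0.6326, Im(z) = 1.1454


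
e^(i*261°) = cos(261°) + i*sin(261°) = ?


cos(261°) = -0.1564
sin(261°) = -0.9877

e^(i*261°) = -0.1564 - 0.9877i


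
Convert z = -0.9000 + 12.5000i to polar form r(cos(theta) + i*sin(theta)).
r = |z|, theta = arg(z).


r = sqrt(0.81+156.25) = sqrt(157.06) = 12.5324
theta = atan2(12.5, -0.9) = 94.1182 degrees

r = 12.5324, theta = 94.1182 degrees


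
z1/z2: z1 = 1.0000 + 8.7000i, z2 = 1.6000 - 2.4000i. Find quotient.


Conjugate of z2 = 1.6000 + 2.4000i
Numerator: (1.0000 + 8.7000i)(1.6000 + 2.4000i) = -19.2800 + 16.3200i
Denominator: 1.6^2 + (-2.4)^2 = 8.32
Result = (-19.2800 + 16.3200i)/8.32

-2.3173 + 1.9615i


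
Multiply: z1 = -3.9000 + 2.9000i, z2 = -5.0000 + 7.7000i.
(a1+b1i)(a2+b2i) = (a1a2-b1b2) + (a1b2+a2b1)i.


Real = -3.9*(-5) - 2.9*7.7 = 19.5 - 22.33 = -2.83
Imag = -3.9*7.7 - (5)*2.9 = -30.03 - (14.5) = -44.53

-2.8300 - 44.5300i


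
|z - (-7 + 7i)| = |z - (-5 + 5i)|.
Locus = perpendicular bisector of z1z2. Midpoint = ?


Equal distances means the locus is the perpendicular bisector of z1 and z2.
Midpoint = ((-7+(-5))/2, (7+5)/2) = (-6.0000, 6.0000)

Perpendicular bisector through (-6.0000, 6.0000)


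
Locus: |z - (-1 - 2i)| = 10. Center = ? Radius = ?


|z - z0| = r is a circle with center z0 and radius r.
Center = (-1, -2), radius = 10

Circle with center (-1, -2) and radius 10


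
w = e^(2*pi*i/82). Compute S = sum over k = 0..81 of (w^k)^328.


The roots are w_k = w^k with w = e^(2*pi*i/82), and (w^k)^328 = (w^328)^k.
So S = 1 + u + u^2 + ... + u^(81) with u = w^328.
328 = 4*82 + 0, so 328 is a multiple of 82 and u = (w^82)^4 = 1.
Every one of the 82 terms equals 1: S = 82

S = 82


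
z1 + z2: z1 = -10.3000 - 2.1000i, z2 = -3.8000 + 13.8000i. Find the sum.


Real: -10.3 - 3.8 = -14.1
Imag: -2.1 + 13.8 = 11.7

-14.1000 + 11.7000i


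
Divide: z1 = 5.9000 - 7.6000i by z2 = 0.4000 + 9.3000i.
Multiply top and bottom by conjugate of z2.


Conjugate of z2 = 0.4000 - 9.3000i
Numerator: (5.9000 - 7.6000i)(0.4000 - 9.3000i) = -68.3200 - 57.9100i
Denominator: 0.4^2 + 9.3^2 = 86.65
Result = (-68.3200 - 57.9100i)/86.65

-0.7885 - 0.6683i


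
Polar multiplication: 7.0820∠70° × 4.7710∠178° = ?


r = 7.0820 * 4.7710 = 33.7882
theta = 70° + 178° = 248° = 248° (mod 360)

33.7882 cis(248°)


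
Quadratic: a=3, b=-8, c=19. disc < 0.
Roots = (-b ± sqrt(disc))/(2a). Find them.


disc = (-8)^2 - 4*3*19 = 64 - 228 = -164
sqrt(|disc|) = sqrt(164) = 12.8062
Real part = 8/(2*3) = 1.3333
Imag part = 12.8062/(2*3) = 2.1344

1.3333 ± 2.1344i


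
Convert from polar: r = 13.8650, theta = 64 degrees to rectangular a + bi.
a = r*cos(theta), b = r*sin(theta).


a = 13.8650*cos(64°) = 13.8650*0.43837 = 6.0780
b = 13.8650*sin(64°) = 13.8650*0.898794 = 12.4618

6.0780 + 12.4618i


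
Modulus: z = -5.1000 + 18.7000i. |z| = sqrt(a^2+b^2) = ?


|z| = sqrt((-5.1)^2 + 18.7^2) = sqrt(26.01 + 349.69) = sqrt(375.7) = 19.3830

|z| = 19.3830


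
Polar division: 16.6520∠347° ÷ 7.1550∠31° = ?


r = 16.6520 / 7.1550 = 2.3273
theta = 347° - 31° = 316° = 316° (mod 360)

2.3273 cis(316°)


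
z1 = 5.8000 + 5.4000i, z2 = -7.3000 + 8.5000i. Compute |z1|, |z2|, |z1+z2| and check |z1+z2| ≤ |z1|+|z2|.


|z1| = sqrt(5.8^2 + 5.4^2) = sqrt(62.8) = 7.9246
|z2| = sqrt((-7.3)^2 + 8.5^2) = sqrt(125.54) = 11.2045
z1+z2 = -1.5000 + 13.9000i
|z1+z2| = sqrt(195.46) = 13.9807
|z1|+|z2| = 7.9246 + 11.2045 = 19.1291

|z1+z2| = 13.9807 ≤ |z1|+|z2| = 19.1291 (verified)


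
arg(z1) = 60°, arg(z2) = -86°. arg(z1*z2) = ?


arg(z1*z2) = 60° - 86° = -26°
Normalized to (-180°, 180°]: -26°

-26°


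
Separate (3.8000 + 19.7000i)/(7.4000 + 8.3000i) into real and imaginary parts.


Multiply by conjugate: (3.8000 + 19.7000i)(7.4000 - 8.3000i) / (7.4^2 + 8.3^2)
Numerator real = 3.8*7.4 + 19.7*8.3 = 191.63
Numerator imag = 19.7*7.4 - 3.8*8.3 = 114.24
Denominator = 123.65
Re(z) = 191.63/123.65 = 1.5498
Im(z) = 114.24/123.65 = 0.9239

Re(z) = 1.5498, Im(z) = 0.9239


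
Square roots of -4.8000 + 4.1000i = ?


|z| = sqrt(23.04+16.81) = 6.3127
sqrt((|z|+a)/2) = sqrt((6.3127+(-4.8))/2) = sqrt(0.7563) = 0.8697
sqrt((|z|-a)/2) = sqrt((6.3127-(-4.8))/2) = sqrt(5.5563) = 2.3572

±(0.8697 + 2.3572i) i.e. 0.8697 + 2.3572i and -0.8697 - 2.3572i


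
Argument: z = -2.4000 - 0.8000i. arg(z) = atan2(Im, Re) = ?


Re = -2.4, Im = -0.8
arg = atan2(-0.8, -2.4) = -161.5651 degrees

arg(z) = -161.5651 degrees


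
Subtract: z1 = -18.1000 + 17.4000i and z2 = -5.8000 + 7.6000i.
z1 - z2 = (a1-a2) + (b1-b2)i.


Real: -18.1 + 5.8 = -12.3
Imag: 17.4 - 7.6 = 9.8

-12.3000 + 9.8000i


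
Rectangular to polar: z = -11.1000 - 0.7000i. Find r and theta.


r = sqrt(123.21+0.49) = sqrt(123.7) = 11.1221
theta = atan2(-0.7, -11.1) = -176.3915 degrees

r = 11.1221, theta = -176.3915 degrees


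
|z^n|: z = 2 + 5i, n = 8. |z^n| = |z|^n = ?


|z| = sqrt(4+25) = sqrt(29) = 5.3852
|z^8| = |z|^8 = (sqrt(29))^8 = 29^4 = 707281

|z^8| = 707281


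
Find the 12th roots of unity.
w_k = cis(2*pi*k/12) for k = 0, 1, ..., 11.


The 12th roots of unity are cis(360k/12°) for k=0..11
Angle step = 360/12 = 30°
Primitive root: cis(30°)
Primitive root = 0.8660 + 0.5000i

12 roots at angles: 0°, 30°, 60°, 90°, 120°, 150°, 180°, 210°, 240°, 270°, 300°, 330°


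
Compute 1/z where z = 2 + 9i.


|z|^2 = 4+81 = 85
1/z = (2 - 9i)/85

1/z = 0.0235 - 0.1059i


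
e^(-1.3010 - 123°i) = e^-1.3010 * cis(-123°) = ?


e^-1.3010 = 0.27226
cos(-123°) = -0.5446
sin(-123°) = -0.8387
Real = 0.27226*(-0.5446) = -0.1483
Imag = 0.27226*(-0.8387) = -0.2283

-0.1483 - 0.2283i


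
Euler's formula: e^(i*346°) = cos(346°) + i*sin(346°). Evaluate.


cos(346°) = 0.9703
sin(346°) = -0.2419

e^(i*346°) = 0.9703 - 0.2419i


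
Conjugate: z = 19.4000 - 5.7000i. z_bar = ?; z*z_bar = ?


z_bar = 19.4000 + 5.7000i
z*z_bar = 19.4^2 + (-5.7)^2 = 376.36 + 32.49 = 408.85

z_bar = 19.4000 + 5.7000i, z*z_bar = 408.85


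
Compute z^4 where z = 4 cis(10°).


r^4 = 4^4 = 256
n*theta = 4*10° = 40° = 40° (mod 360)
a = 256*cos(40°) = 196.1074
b = 256*sin(40°) = 164.5536

256 cis(40°) = 196.1074 + 164.5536i


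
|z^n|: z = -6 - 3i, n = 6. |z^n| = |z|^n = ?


|z| = sqrt(36+9) = sqrt(45) = 6.7082
|z^6| = |z|^6 = (sqrt(45))^6 = 45^3 = 91125

|z^6| = 91125


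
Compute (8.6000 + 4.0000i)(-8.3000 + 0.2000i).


Real = 8.6*(-8.3) - 4*0.2 = -71.38 - 0.8 = -72.18
Imag = 8.6*0.2 - (8.3)*4 = 1.72 - (33.2) = -31.48

-72.1800 - 31.4800i


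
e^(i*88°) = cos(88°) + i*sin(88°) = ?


cos(88°) = 0.0349
sin(88°) = 0.9994

e^(i*88°) = 0.0349 + 0.9994i


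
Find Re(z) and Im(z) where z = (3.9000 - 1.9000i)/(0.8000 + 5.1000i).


Multiply by conjugate: (3.9000 - 1.9000i)(0.8000 - 5.1000i) / (0.8^2 + 5.1^2)
Numerator real = 3.9*0.8 - (1.9)*5.1 = -6.57
Numerator imag = -1.9*0.8 - 3.9*5.1 = -21.41
Denominator = 26.65
Re(z) = -6.57/26.65 = -0.2465
Im(z) = -21.41/26.65 = -0.8034

Re(z) = -0.2465, Im(z) = -0.8034


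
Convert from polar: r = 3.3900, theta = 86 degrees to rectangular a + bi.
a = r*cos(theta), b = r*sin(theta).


a = 3.3900*cos(86°) = 3.3900*0.06976 = 0.2365
b = 3.3900*sin(86°) = 3.3900*0.99756 = 3.3817

0.2365 + 3.3817i


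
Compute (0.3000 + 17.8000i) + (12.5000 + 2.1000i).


Real: 0.3 + 12.5 = 12.8
Imag: 17.8 + 2.1 = 19.9

12.8000 + 19.9000i


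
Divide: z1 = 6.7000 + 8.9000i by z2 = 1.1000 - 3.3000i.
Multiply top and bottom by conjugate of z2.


Conjugate of z2 = 1.1000 + 3.3000i
Numerator: (6.7000 + 8.9000i)(1.1000 + 3.3000i) = -22.0000 + 31.9000i
Denominator: 1.1^2 + (-3.3)^2 = 12.1
Result = (-22.0000 + 31.9000i)/12.1

-1.8182 + 2.6364i


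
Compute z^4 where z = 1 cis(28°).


r^4 = 1^4 = 1
n*theta = 4*28° = 112° = 112° (mod 360)
a = 1*cos(112°) = -0.3746
b = 1*sin(112°) = 0.9272

1 cis(112°) = -0.3746 + 0.9272i


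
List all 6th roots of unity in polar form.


The 6th roots of unity are cis(360k/6°) for k=0..5
Angle step = 360/6 = 60°
Primitive root: cis(60°)
Primitive root = 0.5000 + 0.8660i

6 roots at angles: 0°, 60°, 120°, 180°, 240°, 300°


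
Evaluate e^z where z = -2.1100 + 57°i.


e^-2.1100 = 0.1212
cos(57°) = 0.5446
sin(57°) = 0.8387
Real = 0.1212*0.5446 = 0.0660
Imag = 0.1212*0.8387 = 0.1017

0.0660 + 0.1017i


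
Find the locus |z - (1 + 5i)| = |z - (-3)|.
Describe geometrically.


Equal distances means the locus is the perpendicular bisector of z1 and z2.
Midpoint = ((1+(-3))/2, (5+0)/2) = (-1.0000, 2.5000)

Perpendicular bisector through (-1.0000, 2.5000)


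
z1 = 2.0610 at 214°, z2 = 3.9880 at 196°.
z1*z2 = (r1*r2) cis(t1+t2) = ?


r = 2.0610 * 3.9880 = 8.2193
theta = 214° + 196° = 410° = 50° (mod 360)

8.2193 cis(50°)


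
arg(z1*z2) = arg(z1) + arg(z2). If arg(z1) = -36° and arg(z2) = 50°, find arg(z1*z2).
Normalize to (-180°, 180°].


arg(z1*z2) = -36° + 50° = 14°
Normalized to (-180°, 180°]: 14°

14°


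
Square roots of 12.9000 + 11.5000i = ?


|z| = sqrt(166.41+132.25) = 17.2818
sqrt((|z|+a)/2) = sqrt((17.2818+12.9)/2) = sqrt(15.0909) = 3.8847
sqrt((|z|-a)/2) = sqrt((17.2818-12.9)/2) = sqrt(2.1909) = 1.4802

±(3.8847 + 1.4802i) i.e. 3.8847 + 1.4802i and -3.8847 - 1.4802i


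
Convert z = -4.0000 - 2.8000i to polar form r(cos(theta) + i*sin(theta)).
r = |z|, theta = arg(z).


r = sqrt(16+7.84) = sqrt(23.84) = 4.8826
theta = atan2(-2.8, -4) = -145.0080 degrees

r = 4.8826, theta = -145.0080 degrees


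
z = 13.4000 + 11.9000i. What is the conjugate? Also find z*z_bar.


z_bar = 13.4000 - 11.9000i
z*z_bar = 13.4^2 + 11.9^2 = 179.56 + 141.61 = 321.17

z_bar = 13.4000 - 11.9000i, z*z_bar = 321.17


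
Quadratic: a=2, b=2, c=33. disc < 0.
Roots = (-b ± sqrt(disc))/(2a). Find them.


disc = 2^2 - 4*2*33 = 4 - 264 = -260
sqrt(|disc|) = sqrt(260) = 16.1245
Real part = -2/(2*2) = -0.5000
Imag part = 16.1245/(2*2) = 4.0311

-0.5000 ± 4.0311i


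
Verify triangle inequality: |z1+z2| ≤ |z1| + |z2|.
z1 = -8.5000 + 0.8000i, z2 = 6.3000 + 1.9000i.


|z1| = sqrt((-8.5)^2 + 0.8^2) = sqrt(72.89) = 8.5376
|z2| = sqrt(6.3^2 + 1.9^2) = sqrt(43.3) = 6.5803
z1+z2 = -2.2000 + 2.7000i
|z1+z2| = sqrt(12.13) = 3.4828
|z1|+|z2| = 8.5376 + 6.5803 = 15.1179

|z1+z2| = 3.4828 ≤ |z1|+|z2| = 15.1179 (verified)


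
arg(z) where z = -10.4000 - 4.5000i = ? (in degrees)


Re = -10.4, Im = -4.5
arg = atan2(-4.5, -10.4) = -156.6022 degrees

arg(z) = -156.6022 degrees


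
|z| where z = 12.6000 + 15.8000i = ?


|z| = sqrt(12.6^2 + 15.8^2) = sqrt(158.76 + 249.64) = sqrt(408.4) = 20.2089

|z| = 20.2089


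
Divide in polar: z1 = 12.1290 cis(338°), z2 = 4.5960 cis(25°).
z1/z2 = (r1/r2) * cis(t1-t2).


r = 12.1290 / 4.5960 = 2.6390
theta = 338° - 25° = 313° = 313° (mod 360)

2.6390 cis(313°)


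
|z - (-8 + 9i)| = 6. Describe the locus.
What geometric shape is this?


|z - z0| = r is a circle with center z0 and radius r.
Center = (-8, 9), radius = 6

Circle with center (-8, 9) and radius 6


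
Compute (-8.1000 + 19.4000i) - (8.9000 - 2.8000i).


Real: -8.1 - 8.9 = -17
Imag: 19.4 + 2.8 = 22.2

-17.0000 + 22.2000i


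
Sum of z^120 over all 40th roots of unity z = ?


The roots are w_k = w^k with w = e^(2*pi*i/40), and (w^k)^120 = (w^120)^k.
So S = 1 + u + u^2 + ... + u^(39) with u = w^120.
120 = 3*40 + 0, so 120 is a multiple of 40 and u = (w^40)^3 = 1.
Every one of the 40 terms equals 1: S = 40

S = 40


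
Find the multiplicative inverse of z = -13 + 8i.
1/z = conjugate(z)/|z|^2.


|z|^2 = 169+64 = 233
1/z = (-13 - 8i)/233

1/z = -0.0558 - 0.0343i


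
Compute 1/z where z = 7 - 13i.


|z|^2 = 49+169 = 218
1/z = (7 + 13i)/218

1/z = 0.0321 + 0.0596i


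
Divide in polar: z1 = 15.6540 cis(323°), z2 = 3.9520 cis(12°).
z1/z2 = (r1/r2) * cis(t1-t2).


r = 15.6540 / 3.9520 = 3.9610
theta = 323° - 12° = 311° = 311° (mod 360)

3.9610 cis(311°)


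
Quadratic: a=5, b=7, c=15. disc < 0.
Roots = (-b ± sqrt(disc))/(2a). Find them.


disc = 7^2 - 4*5*15 = 49 - 300 = -251
sqrt(|disc|) = sqrt(251) = 15.8430
Real part = -7/(2*5) = -0.7000
Imag part = 15.8430/(2*5) = 1.5843

-0.7000 ± 1.5843i


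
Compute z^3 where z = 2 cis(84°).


r^3 = 2^3 = 8
n*theta = 3*84° = 252° = 252° (mod 360)
a = 8*cos(252°) = -2.4721
b = 8*sin(252°) = -7.6085

8 cis(252°) = -2.4721 - 7.6085i


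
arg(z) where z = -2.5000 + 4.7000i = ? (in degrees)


Re = -2.5, Im = 4.7
arg = atan2(4.7, -2.5) = 118.0092 degrees

arg(z) = 118.0092 degrees


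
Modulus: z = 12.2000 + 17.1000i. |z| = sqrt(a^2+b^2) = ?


|z| = sqrt(12.2^2 + 17.1^2) = sqrt(148.84 + 292.41) = sqrt(441.25) = 21.0060

|z| = 21.0060


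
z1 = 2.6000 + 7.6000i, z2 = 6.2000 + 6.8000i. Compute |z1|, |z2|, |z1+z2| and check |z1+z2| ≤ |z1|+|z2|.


|z1| = sqrt(2.6^2 + 7.6^2) = sqrt(64.52) = 8.0324
|z2| = sqrt(6.2^2 + 6.8^2) = sqrt(84.68) = 9.2022
z1+z2 = 8.8000 + 14.4000i
|z1+z2| = sqrt(284.8) = 16.8760
|z1|+|z2| = 8.0324 + 9.2022 = 17.2346

|z1+z2| = 16.8760 ≤ |z1|+|z2| = 17.2346 (verified)


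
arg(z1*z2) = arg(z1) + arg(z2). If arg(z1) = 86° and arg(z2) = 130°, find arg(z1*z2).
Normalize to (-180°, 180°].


arg(z1*z2) = 86° + 130° = 216°
Normalized to (-180°, 180°]: -144°

-144°


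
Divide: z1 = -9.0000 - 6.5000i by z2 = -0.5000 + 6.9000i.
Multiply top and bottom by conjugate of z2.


Conjugate of z2 = -0.5000 - 6.9000i
Numerator: (-9.0000 - 6.5000i)(-0.5000 - 6.9000i) = -40.3500 + 65.3500i
Denominator: (-0.5)^2 + 6.9^2 = 47.86
Result = (-40.3500 + 65.3500i)/47.86

-0.8431 + 1.3654i


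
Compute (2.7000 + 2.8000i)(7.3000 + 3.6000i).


Real = 2.7*7.3 - 2.8*3.6 = 19.71 - 10.08 = 9.63
Imag = 2.7*3.6 + 7.3*2.8 = 9.72 + 20.44 = 30.16

9.6300 + 30.1600i


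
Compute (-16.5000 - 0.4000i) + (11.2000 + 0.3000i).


Real: -16.5 + 11.2 = -5.3
Imag: -0.4 + 0.3 = -0.1

-5.3000 - 0.1000i


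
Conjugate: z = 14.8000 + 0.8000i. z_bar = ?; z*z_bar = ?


z_bar = 14.8000 - 0.8000i
z*z_bar = 14.8^2 + 0.8^2 = 219.04 + 0.64 = 219.68

z_bar = 14.8000 - 0.8000i, z*z_bar = 219.68


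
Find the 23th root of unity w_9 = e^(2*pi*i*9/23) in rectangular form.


Angle = 360*9/23 = 140.8696°
a = cos(140.8696°) = -0.7757
b = sin(140.8696°) = 0.6311

-0.7757 + 0.6311i


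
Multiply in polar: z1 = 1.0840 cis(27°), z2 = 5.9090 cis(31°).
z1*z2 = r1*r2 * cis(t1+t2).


r = 1.0840 * 5.9090 = 6.4054
theta = 27° + 31° = 58° = 58° (mod 360)

6.4054 cis(58°)


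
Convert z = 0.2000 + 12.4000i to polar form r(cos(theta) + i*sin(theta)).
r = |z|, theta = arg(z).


r = sqrt(0.04+153.76) = sqrt(153.8) = 12.4016
theta = atan2(12.4, 0.2) = 89.0760 degrees

r = 12.4016, theta = 89.0760 degrees


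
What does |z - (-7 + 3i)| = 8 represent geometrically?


|z - z0| = r is a circle with center z0 and radius r.
Center = (-7, 3), radius = 8

Circle with center (-7, 3) and radius 8


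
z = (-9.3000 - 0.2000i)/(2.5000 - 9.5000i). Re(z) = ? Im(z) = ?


Multiply by conjugate: (-9.3000 - 0.2000i)(2.5000 + 9.5000i) / (2.5^2 + (-9.5)^2)
Numerator real = -9.3*2.5 - (0.2)*(-9.5) = -21.35
Numerator imag = -0.2*2.5 - (-9.3)*(-9.5) = -88.85
Denominator = 96.5
Re(z) = -21.35/96.5 = -0.2212
Im(z) = -88.85/96.5 = -0.9207

Re(z) = -0.2212, Im(z) = -0.9207


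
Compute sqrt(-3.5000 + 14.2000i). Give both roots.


|z| = sqrt(12.25+201.64) = 14.6250
sqrt((|z|+a)/2) = sqrt((14.6250+(-3.5))/2) = sqrt(5.5625) = 2.3585
sqrt((|z|-a)/2) = sqrt((14.6250-(-3.5))/2) = sqrt(9.0625) = 3.0104

±(2.3585 + 3.0104i) i.e. 2.3585 + 3.0104i and -2.3585 - 3.0104i


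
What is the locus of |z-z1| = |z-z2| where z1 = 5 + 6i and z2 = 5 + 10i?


Equal distances means the locus is the perpendicular bisector of z1 and z2.
Midpoint = ((5+5)/2, (6+10)/2) = (5.0000, 8.0000)

Perpendicular bisector through (5.0000, 8.0000)


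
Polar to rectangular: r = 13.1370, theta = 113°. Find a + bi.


a = 13.1370*cos(113°) = 13.1370*(-0.39073) = -5.1330
b = 13.1370*sin(113°) = 13.1370*0.920505 = 12.0927

-5.1330 + 12.0927i


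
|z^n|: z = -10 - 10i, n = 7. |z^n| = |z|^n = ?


|z| = sqrt(100+100) = sqrt(200) = 14.1421
|z^7| = |z|^7 = (sqrt(200))^7 = 200^3 * sqrt(200) = 8000000*sqrt(200)

|z^7| = 8000000*sqrt(200) ≈ 113137084.9898


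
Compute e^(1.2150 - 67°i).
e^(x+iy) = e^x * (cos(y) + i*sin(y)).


e^1.2150 = 3.3703
cos(-67°) = 0.39073
sin(-67°) = -0.9205
Real = 3.3703*0.39073 = 1.3169
Imag = 3.3703*(-0.9205) = -3.1024

1.3169 - 3.1024i


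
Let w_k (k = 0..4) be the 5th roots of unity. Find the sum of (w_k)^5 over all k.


The roots are w_k = w^k with w = e^(2*pi*i/5), and (w^k)^5 = (w^5)^k.
So S = 1 + u + u^2 + ... + u^(4) with u = w^5.
5 = 1*5 + 0, so 5 is a multiple of 5 and u = (w^5)^1 = 1.
Every one of the 5 terms equals 1: S = 5

S = 5


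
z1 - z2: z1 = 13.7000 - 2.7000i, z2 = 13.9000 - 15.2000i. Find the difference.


Real: 13.7 - 13.9 = -0.2
Imag: -2.7 + 15.2 = 12.5

-0.2000 + 12.5000i


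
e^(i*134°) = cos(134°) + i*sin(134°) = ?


cos(134°) = -0.6947
sin(134°) = 0.7193

e^(i*134°) = -0.6947 + 0.7193i


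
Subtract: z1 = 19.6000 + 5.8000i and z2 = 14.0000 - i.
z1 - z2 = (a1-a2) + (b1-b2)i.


Real: 19.6 - 14 = 5.6
Imag: 5.8 + 1 = 6.8

5.6000 + 6.8000i


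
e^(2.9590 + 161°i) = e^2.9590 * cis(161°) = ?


e^2.9590 = 19.2787
cos(161°) = -0.94552
sin(161°) = 0.325568
Real = 19.2787*(-0.94552) = -18.2284
Imag = 19.2787*0.325568 = 6.2765

-18.2284 + 6.2765i


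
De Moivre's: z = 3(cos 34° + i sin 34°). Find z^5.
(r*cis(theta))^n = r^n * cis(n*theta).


r^5 = 3^5 = 243
n*theta = 5*34° = 170° = 170° (mod 360)
a = 243*cos(170°) = -239.3083
b = 243*sin(170°) = 42.1965

243 cis(170°) = -239.3083 + 42.1965i


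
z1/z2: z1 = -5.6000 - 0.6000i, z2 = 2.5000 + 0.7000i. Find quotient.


Conjugate of z2 = 2.5000 - 0.7000i
Numerator: (-5.6000 - 0.6000i)(2.5000 - 0.7000i) = -14.4200 + 2.4200i
Denominator: 2.5^2 + 0.7^2 = 6.74
Result = (-14.4200 + 2.4200i)/6.74

-2.1395 + 0.3591i


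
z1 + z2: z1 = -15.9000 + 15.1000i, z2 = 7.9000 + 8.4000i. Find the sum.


Real: -15.9 + 7.9 = -8
Imag: 15.1 + 8.4 = 23.5

-8.0000 + 23.5000i


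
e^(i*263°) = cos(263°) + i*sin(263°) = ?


cos(263°) = -0.1219
sin(263°) = -0.9925

e^(i*263°) = -0.1219 - 0.9925i


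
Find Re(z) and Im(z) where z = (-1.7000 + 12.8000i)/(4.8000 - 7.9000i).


Multiply by conjugate: (-1.7000 + 12.8000i)(4.8000 + 7.9000i) / (4.8^2 + (-7.9)^2)
Numerator real = -1.7*4.8 + 12.8*(-7.9) = -109.28
Numerator imag = 12.8*4.8 - (-1.7)*(-7.9) = 48.01
Denominator = 85.45
Re(z) = -109.28/85.45 = -1.2789
Im(z) = 48.01/85.45 = 0.5618

Re(z) = -1.2789, Im(z) = 0.5618


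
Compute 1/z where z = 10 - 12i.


|z|^2 = 100+144 = 244
1/z = (10 + 12i)/244

1/z = 0.0410 + 0.0492i


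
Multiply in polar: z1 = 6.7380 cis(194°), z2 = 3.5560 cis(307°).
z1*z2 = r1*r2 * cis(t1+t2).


r = 6.7380 * 3.5560 = 23.9603
theta = 194° + 307° = 501° = 141° (mod 360)

23.9603 cis(141°)


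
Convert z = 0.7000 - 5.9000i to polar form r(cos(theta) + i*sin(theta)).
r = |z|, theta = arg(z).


r = sqrt(0.49+34.81) = sqrt(35.3) = 5.9414
theta = atan2(-5.9, 0.7) = -83.2338 degrees

r = 5.9414, theta = -83.2338 degrees


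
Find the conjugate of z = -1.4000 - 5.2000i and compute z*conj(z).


z_bar = -1.4000 + 5.2000i
z*z_bar = (-1.4)^2 + (-5.2)^2 = 1.96 + 27.04 = 29

z_bar = -1.4000 + 5.2000i, z*z_bar = 29


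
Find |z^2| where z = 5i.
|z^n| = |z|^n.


|z| = sqrt(0+25) = sqrt(25) = 5
|z^2| = |z|^2 = 5^2 = 25

|z^2| = 25


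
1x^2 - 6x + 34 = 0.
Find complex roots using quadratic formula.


disc = (-6)^2 - 4*1*34 = 36 - 136 = -100
sqrt(|disc|) = sqrt(100) = 10.0000
Real part = 6/(2*1) = 3.0000
Imag part = 10.0000/(2*1) = 5.0000

3.0000 ± 5.0000i


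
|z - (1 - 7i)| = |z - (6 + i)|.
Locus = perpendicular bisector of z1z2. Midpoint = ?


Equal distances means the locus is the perpendicular bisector of z1 and z2.
Midpoint = ((1+6)/2, (-7+1)/2) = (3.5000, -3.0000)

Perpendicular bisector through (3.5000, -3.0000)


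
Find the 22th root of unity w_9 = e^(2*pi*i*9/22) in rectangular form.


Angle = 360*9/22 = 147.2727°
a = cos(147.2727°) = -0.8413
b = sin(147.2727°) = 0.5406

-0.8413 + 0.5406i


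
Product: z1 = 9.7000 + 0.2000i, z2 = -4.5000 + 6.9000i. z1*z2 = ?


Real = 9.7*(-4.5) - 0.2*6.9 = -43.65 - 1.38 = -45.03
Imag = 9.7*6.9 - (4.5)*0.2 = 66.93 - (0.9) = 66.03

-45.0300 + 66.0300i


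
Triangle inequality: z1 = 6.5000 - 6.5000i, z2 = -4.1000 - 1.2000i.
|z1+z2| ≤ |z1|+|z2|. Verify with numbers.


|z1| = sqrt(6.5^2 + (-6.5)^2) = sqrt(84.5) = 9.1924
|z2| = sqrt((-4.1)^2 + (-1.2)^2) = sqrt(18.25) = 4.2720
z1+z2 = 2.4000 - 7.7000i
|z1+z2| = sqrt(65.05) = 8.0654
|z1|+|z2| = 9.1924 + 4.2720 = 13.4644

|z1+z2| = 8.0654 ≤ |z1|+|z2| = 13.4644 (verified)


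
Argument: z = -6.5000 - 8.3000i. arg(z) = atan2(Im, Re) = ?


Re = -6.5, Im = -8.3
arg = atan2(-8.3, -6.5) = -128.0657 degrees

arg(z) = -128.0657 degrees


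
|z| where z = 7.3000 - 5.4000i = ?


|z| = sqrt(7.3^2 + (-5.4)^2) = sqrt(53.29 + 29.16) = sqrt(82.45) = 9.0802

|z| = 9.0802


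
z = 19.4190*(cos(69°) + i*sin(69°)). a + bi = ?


a = 19.4190*cos(69°) = 19.4190*0.358368 = 6.9591
b = 19.4190*sin(69°) = 19.4190*0.93358 = 18.1292

6.9591 + 18.1292i


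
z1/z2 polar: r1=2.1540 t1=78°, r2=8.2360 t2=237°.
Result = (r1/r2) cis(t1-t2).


r = 2.1540 / 8.2360 = 0.2615
theta = 78° - 237° = -159° = 201° (mod 360)

0.2615 cis(201°)


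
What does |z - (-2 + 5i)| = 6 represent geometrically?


|z - z0| = r is a circle with center z0 and radius r.
Center = (-2, 5), radius = 6

Circle with center (-2, 5) and radius 6


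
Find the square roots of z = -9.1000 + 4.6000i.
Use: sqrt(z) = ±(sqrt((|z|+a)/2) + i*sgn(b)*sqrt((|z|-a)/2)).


|z| = sqrt(82.81+21.16) = 10.1966
sqrt((|z|+a)/2) = sqrt((10.1966+(-9.1))/2) = sqrt(0.5483) = 0.7405
sqrt((|z|-a)/2) = sqrt((10.1966-(-9.1))/2) = sqrt(9.6483) = 3.1062

±(0.7405 + 3.1062i) i.e. 0.7405 + 3.1062i and -0.7405 - 3.1062i
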